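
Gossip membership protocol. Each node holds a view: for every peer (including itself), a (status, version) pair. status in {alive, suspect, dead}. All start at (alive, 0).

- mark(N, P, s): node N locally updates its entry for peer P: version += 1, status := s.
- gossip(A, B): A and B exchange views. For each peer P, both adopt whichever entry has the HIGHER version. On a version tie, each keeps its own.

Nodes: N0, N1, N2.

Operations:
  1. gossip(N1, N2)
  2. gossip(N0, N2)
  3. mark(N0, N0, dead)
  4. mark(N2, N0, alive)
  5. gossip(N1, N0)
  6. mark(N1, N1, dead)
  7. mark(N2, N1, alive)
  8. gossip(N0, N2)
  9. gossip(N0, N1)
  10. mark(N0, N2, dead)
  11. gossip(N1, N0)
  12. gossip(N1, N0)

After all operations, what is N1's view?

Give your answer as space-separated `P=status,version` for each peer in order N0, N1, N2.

Answer: N0=dead,1 N1=dead,1 N2=dead,1

Derivation:
Op 1: gossip N1<->N2 -> N1.N0=(alive,v0) N1.N1=(alive,v0) N1.N2=(alive,v0) | N2.N0=(alive,v0) N2.N1=(alive,v0) N2.N2=(alive,v0)
Op 2: gossip N0<->N2 -> N0.N0=(alive,v0) N0.N1=(alive,v0) N0.N2=(alive,v0) | N2.N0=(alive,v0) N2.N1=(alive,v0) N2.N2=(alive,v0)
Op 3: N0 marks N0=dead -> (dead,v1)
Op 4: N2 marks N0=alive -> (alive,v1)
Op 5: gossip N1<->N0 -> N1.N0=(dead,v1) N1.N1=(alive,v0) N1.N2=(alive,v0) | N0.N0=(dead,v1) N0.N1=(alive,v0) N0.N2=(alive,v0)
Op 6: N1 marks N1=dead -> (dead,v1)
Op 7: N2 marks N1=alive -> (alive,v1)
Op 8: gossip N0<->N2 -> N0.N0=(dead,v1) N0.N1=(alive,v1) N0.N2=(alive,v0) | N2.N0=(alive,v1) N2.N1=(alive,v1) N2.N2=(alive,v0)
Op 9: gossip N0<->N1 -> N0.N0=(dead,v1) N0.N1=(alive,v1) N0.N2=(alive,v0) | N1.N0=(dead,v1) N1.N1=(dead,v1) N1.N2=(alive,v0)
Op 10: N0 marks N2=dead -> (dead,v1)
Op 11: gossip N1<->N0 -> N1.N0=(dead,v1) N1.N1=(dead,v1) N1.N2=(dead,v1) | N0.N0=(dead,v1) N0.N1=(alive,v1) N0.N2=(dead,v1)
Op 12: gossip N1<->N0 -> N1.N0=(dead,v1) N1.N1=(dead,v1) N1.N2=(dead,v1) | N0.N0=(dead,v1) N0.N1=(alive,v1) N0.N2=(dead,v1)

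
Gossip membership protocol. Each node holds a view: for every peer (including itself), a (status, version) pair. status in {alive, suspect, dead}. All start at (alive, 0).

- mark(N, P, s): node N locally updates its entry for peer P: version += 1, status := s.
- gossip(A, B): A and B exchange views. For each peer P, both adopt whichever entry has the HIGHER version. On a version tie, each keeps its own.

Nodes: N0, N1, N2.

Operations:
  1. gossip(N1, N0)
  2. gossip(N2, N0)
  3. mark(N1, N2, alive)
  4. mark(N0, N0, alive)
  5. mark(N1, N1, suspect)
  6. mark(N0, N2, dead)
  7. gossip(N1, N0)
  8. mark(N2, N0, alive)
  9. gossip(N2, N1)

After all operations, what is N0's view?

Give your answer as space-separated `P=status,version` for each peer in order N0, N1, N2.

Op 1: gossip N1<->N0 -> N1.N0=(alive,v0) N1.N1=(alive,v0) N1.N2=(alive,v0) | N0.N0=(alive,v0) N0.N1=(alive,v0) N0.N2=(alive,v0)
Op 2: gossip N2<->N0 -> N2.N0=(alive,v0) N2.N1=(alive,v0) N2.N2=(alive,v0) | N0.N0=(alive,v0) N0.N1=(alive,v0) N0.N2=(alive,v0)
Op 3: N1 marks N2=alive -> (alive,v1)
Op 4: N0 marks N0=alive -> (alive,v1)
Op 5: N1 marks N1=suspect -> (suspect,v1)
Op 6: N0 marks N2=dead -> (dead,v1)
Op 7: gossip N1<->N0 -> N1.N0=(alive,v1) N1.N1=(suspect,v1) N1.N2=(alive,v1) | N0.N0=(alive,v1) N0.N1=(suspect,v1) N0.N2=(dead,v1)
Op 8: N2 marks N0=alive -> (alive,v1)
Op 9: gossip N2<->N1 -> N2.N0=(alive,v1) N2.N1=(suspect,v1) N2.N2=(alive,v1) | N1.N0=(alive,v1) N1.N1=(suspect,v1) N1.N2=(alive,v1)

Answer: N0=alive,1 N1=suspect,1 N2=dead,1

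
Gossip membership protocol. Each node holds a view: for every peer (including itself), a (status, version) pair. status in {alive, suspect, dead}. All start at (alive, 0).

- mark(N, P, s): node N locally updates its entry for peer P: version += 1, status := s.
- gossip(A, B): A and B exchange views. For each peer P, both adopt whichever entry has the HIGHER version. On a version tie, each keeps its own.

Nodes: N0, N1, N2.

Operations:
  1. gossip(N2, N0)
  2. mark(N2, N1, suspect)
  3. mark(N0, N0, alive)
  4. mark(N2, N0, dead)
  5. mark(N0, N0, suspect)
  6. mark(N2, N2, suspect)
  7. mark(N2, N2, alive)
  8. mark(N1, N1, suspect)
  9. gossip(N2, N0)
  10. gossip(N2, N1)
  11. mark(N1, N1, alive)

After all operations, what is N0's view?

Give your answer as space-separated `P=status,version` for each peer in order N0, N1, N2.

Answer: N0=suspect,2 N1=suspect,1 N2=alive,2

Derivation:
Op 1: gossip N2<->N0 -> N2.N0=(alive,v0) N2.N1=(alive,v0) N2.N2=(alive,v0) | N0.N0=(alive,v0) N0.N1=(alive,v0) N0.N2=(alive,v0)
Op 2: N2 marks N1=suspect -> (suspect,v1)
Op 3: N0 marks N0=alive -> (alive,v1)
Op 4: N2 marks N0=dead -> (dead,v1)
Op 5: N0 marks N0=suspect -> (suspect,v2)
Op 6: N2 marks N2=suspect -> (suspect,v1)
Op 7: N2 marks N2=alive -> (alive,v2)
Op 8: N1 marks N1=suspect -> (suspect,v1)
Op 9: gossip N2<->N0 -> N2.N0=(suspect,v2) N2.N1=(suspect,v1) N2.N2=(alive,v2) | N0.N0=(suspect,v2) N0.N1=(suspect,v1) N0.N2=(alive,v2)
Op 10: gossip N2<->N1 -> N2.N0=(suspect,v2) N2.N1=(suspect,v1) N2.N2=(alive,v2) | N1.N0=(suspect,v2) N1.N1=(suspect,v1) N1.N2=(alive,v2)
Op 11: N1 marks N1=alive -> (alive,v2)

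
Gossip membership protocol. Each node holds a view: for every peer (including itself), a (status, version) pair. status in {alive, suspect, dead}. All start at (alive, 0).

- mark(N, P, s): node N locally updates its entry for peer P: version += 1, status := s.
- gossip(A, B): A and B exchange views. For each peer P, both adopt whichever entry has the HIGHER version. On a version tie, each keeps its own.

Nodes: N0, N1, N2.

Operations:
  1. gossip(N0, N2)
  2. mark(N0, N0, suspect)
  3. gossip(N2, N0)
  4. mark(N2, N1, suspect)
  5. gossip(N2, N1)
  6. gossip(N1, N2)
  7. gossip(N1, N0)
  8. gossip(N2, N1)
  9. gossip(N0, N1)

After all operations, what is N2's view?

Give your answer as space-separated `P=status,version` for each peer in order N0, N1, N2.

Answer: N0=suspect,1 N1=suspect,1 N2=alive,0

Derivation:
Op 1: gossip N0<->N2 -> N0.N0=(alive,v0) N0.N1=(alive,v0) N0.N2=(alive,v0) | N2.N0=(alive,v0) N2.N1=(alive,v0) N2.N2=(alive,v0)
Op 2: N0 marks N0=suspect -> (suspect,v1)
Op 3: gossip N2<->N0 -> N2.N0=(suspect,v1) N2.N1=(alive,v0) N2.N2=(alive,v0) | N0.N0=(suspect,v1) N0.N1=(alive,v0) N0.N2=(alive,v0)
Op 4: N2 marks N1=suspect -> (suspect,v1)
Op 5: gossip N2<->N1 -> N2.N0=(suspect,v1) N2.N1=(suspect,v1) N2.N2=(alive,v0) | N1.N0=(suspect,v1) N1.N1=(suspect,v1) N1.N2=(alive,v0)
Op 6: gossip N1<->N2 -> N1.N0=(suspect,v1) N1.N1=(suspect,v1) N1.N2=(alive,v0) | N2.N0=(suspect,v1) N2.N1=(suspect,v1) N2.N2=(alive,v0)
Op 7: gossip N1<->N0 -> N1.N0=(suspect,v1) N1.N1=(suspect,v1) N1.N2=(alive,v0) | N0.N0=(suspect,v1) N0.N1=(suspect,v1) N0.N2=(alive,v0)
Op 8: gossip N2<->N1 -> N2.N0=(suspect,v1) N2.N1=(suspect,v1) N2.N2=(alive,v0) | N1.N0=(suspect,v1) N1.N1=(suspect,v1) N1.N2=(alive,v0)
Op 9: gossip N0<->N1 -> N0.N0=(suspect,v1) N0.N1=(suspect,v1) N0.N2=(alive,v0) | N1.N0=(suspect,v1) N1.N1=(suspect,v1) N1.N2=(alive,v0)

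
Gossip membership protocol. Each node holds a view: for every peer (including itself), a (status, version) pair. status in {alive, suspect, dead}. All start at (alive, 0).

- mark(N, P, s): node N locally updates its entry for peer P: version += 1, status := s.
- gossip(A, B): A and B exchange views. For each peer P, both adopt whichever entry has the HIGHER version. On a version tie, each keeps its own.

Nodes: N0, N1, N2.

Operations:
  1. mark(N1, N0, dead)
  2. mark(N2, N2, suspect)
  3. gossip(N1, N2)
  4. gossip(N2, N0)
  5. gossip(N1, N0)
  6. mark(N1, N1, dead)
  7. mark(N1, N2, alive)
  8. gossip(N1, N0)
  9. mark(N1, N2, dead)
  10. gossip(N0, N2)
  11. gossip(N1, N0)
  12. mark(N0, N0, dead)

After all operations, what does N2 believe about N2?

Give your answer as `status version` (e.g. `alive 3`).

Answer: alive 2

Derivation:
Op 1: N1 marks N0=dead -> (dead,v1)
Op 2: N2 marks N2=suspect -> (suspect,v1)
Op 3: gossip N1<->N2 -> N1.N0=(dead,v1) N1.N1=(alive,v0) N1.N2=(suspect,v1) | N2.N0=(dead,v1) N2.N1=(alive,v0) N2.N2=(suspect,v1)
Op 4: gossip N2<->N0 -> N2.N0=(dead,v1) N2.N1=(alive,v0) N2.N2=(suspect,v1) | N0.N0=(dead,v1) N0.N1=(alive,v0) N0.N2=(suspect,v1)
Op 5: gossip N1<->N0 -> N1.N0=(dead,v1) N1.N1=(alive,v0) N1.N2=(suspect,v1) | N0.N0=(dead,v1) N0.N1=(alive,v0) N0.N2=(suspect,v1)
Op 6: N1 marks N1=dead -> (dead,v1)
Op 7: N1 marks N2=alive -> (alive,v2)
Op 8: gossip N1<->N0 -> N1.N0=(dead,v1) N1.N1=(dead,v1) N1.N2=(alive,v2) | N0.N0=(dead,v1) N0.N1=(dead,v1) N0.N2=(alive,v2)
Op 9: N1 marks N2=dead -> (dead,v3)
Op 10: gossip N0<->N2 -> N0.N0=(dead,v1) N0.N1=(dead,v1) N0.N2=(alive,v2) | N2.N0=(dead,v1) N2.N1=(dead,v1) N2.N2=(alive,v2)
Op 11: gossip N1<->N0 -> N1.N0=(dead,v1) N1.N1=(dead,v1) N1.N2=(dead,v3) | N0.N0=(dead,v1) N0.N1=(dead,v1) N0.N2=(dead,v3)
Op 12: N0 marks N0=dead -> (dead,v2)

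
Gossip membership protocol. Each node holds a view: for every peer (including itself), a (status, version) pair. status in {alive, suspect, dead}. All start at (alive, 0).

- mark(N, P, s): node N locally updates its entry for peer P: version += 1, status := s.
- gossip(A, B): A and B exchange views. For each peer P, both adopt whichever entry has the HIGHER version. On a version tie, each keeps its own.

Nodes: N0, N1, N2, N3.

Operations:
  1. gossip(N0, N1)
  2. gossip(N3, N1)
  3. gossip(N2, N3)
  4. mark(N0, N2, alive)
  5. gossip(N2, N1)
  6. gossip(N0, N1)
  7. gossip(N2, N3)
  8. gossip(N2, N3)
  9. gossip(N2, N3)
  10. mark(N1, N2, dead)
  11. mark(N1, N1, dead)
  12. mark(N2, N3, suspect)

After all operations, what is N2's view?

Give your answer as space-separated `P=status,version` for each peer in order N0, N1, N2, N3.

Answer: N0=alive,0 N1=alive,0 N2=alive,0 N3=suspect,1

Derivation:
Op 1: gossip N0<->N1 -> N0.N0=(alive,v0) N0.N1=(alive,v0) N0.N2=(alive,v0) N0.N3=(alive,v0) | N1.N0=(alive,v0) N1.N1=(alive,v0) N1.N2=(alive,v0) N1.N3=(alive,v0)
Op 2: gossip N3<->N1 -> N3.N0=(alive,v0) N3.N1=(alive,v0) N3.N2=(alive,v0) N3.N3=(alive,v0) | N1.N0=(alive,v0) N1.N1=(alive,v0) N1.N2=(alive,v0) N1.N3=(alive,v0)
Op 3: gossip N2<->N3 -> N2.N0=(alive,v0) N2.N1=(alive,v0) N2.N2=(alive,v0) N2.N3=(alive,v0) | N3.N0=(alive,v0) N3.N1=(alive,v0) N3.N2=(alive,v0) N3.N3=(alive,v0)
Op 4: N0 marks N2=alive -> (alive,v1)
Op 5: gossip N2<->N1 -> N2.N0=(alive,v0) N2.N1=(alive,v0) N2.N2=(alive,v0) N2.N3=(alive,v0) | N1.N0=(alive,v0) N1.N1=(alive,v0) N1.N2=(alive,v0) N1.N3=(alive,v0)
Op 6: gossip N0<->N1 -> N0.N0=(alive,v0) N0.N1=(alive,v0) N0.N2=(alive,v1) N0.N3=(alive,v0) | N1.N0=(alive,v0) N1.N1=(alive,v0) N1.N2=(alive,v1) N1.N3=(alive,v0)
Op 7: gossip N2<->N3 -> N2.N0=(alive,v0) N2.N1=(alive,v0) N2.N2=(alive,v0) N2.N3=(alive,v0) | N3.N0=(alive,v0) N3.N1=(alive,v0) N3.N2=(alive,v0) N3.N3=(alive,v0)
Op 8: gossip N2<->N3 -> N2.N0=(alive,v0) N2.N1=(alive,v0) N2.N2=(alive,v0) N2.N3=(alive,v0) | N3.N0=(alive,v0) N3.N1=(alive,v0) N3.N2=(alive,v0) N3.N3=(alive,v0)
Op 9: gossip N2<->N3 -> N2.N0=(alive,v0) N2.N1=(alive,v0) N2.N2=(alive,v0) N2.N3=(alive,v0) | N3.N0=(alive,v0) N3.N1=(alive,v0) N3.N2=(alive,v0) N3.N3=(alive,v0)
Op 10: N1 marks N2=dead -> (dead,v2)
Op 11: N1 marks N1=dead -> (dead,v1)
Op 12: N2 marks N3=suspect -> (suspect,v1)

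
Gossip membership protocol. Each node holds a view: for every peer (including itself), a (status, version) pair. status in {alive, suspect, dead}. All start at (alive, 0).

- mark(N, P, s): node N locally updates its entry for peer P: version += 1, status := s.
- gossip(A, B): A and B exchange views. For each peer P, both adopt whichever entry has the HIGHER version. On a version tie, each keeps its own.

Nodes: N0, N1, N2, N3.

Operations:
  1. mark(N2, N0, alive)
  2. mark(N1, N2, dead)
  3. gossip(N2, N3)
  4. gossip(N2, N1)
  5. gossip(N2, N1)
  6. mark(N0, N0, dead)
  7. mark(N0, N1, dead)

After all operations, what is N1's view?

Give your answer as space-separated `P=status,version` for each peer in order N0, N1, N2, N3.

Answer: N0=alive,1 N1=alive,0 N2=dead,1 N3=alive,0

Derivation:
Op 1: N2 marks N0=alive -> (alive,v1)
Op 2: N1 marks N2=dead -> (dead,v1)
Op 3: gossip N2<->N3 -> N2.N0=(alive,v1) N2.N1=(alive,v0) N2.N2=(alive,v0) N2.N3=(alive,v0) | N3.N0=(alive,v1) N3.N1=(alive,v0) N3.N2=(alive,v0) N3.N3=(alive,v0)
Op 4: gossip N2<->N1 -> N2.N0=(alive,v1) N2.N1=(alive,v0) N2.N2=(dead,v1) N2.N3=(alive,v0) | N1.N0=(alive,v1) N1.N1=(alive,v0) N1.N2=(dead,v1) N1.N3=(alive,v0)
Op 5: gossip N2<->N1 -> N2.N0=(alive,v1) N2.N1=(alive,v0) N2.N2=(dead,v1) N2.N3=(alive,v0) | N1.N0=(alive,v1) N1.N1=(alive,v0) N1.N2=(dead,v1) N1.N3=(alive,v0)
Op 6: N0 marks N0=dead -> (dead,v1)
Op 7: N0 marks N1=dead -> (dead,v1)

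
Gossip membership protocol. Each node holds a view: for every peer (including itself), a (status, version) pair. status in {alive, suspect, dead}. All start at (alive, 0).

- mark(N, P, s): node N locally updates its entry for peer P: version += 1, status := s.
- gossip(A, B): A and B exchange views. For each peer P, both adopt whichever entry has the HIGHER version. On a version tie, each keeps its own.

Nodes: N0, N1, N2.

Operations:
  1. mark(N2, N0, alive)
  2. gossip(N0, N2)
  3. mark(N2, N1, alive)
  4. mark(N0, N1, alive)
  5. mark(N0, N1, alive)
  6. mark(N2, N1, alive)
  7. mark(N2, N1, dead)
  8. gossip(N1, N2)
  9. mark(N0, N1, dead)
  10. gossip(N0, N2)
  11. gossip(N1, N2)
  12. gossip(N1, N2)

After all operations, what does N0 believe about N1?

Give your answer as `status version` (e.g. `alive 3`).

Answer: dead 3

Derivation:
Op 1: N2 marks N0=alive -> (alive,v1)
Op 2: gossip N0<->N2 -> N0.N0=(alive,v1) N0.N1=(alive,v0) N0.N2=(alive,v0) | N2.N0=(alive,v1) N2.N1=(alive,v0) N2.N2=(alive,v0)
Op 3: N2 marks N1=alive -> (alive,v1)
Op 4: N0 marks N1=alive -> (alive,v1)
Op 5: N0 marks N1=alive -> (alive,v2)
Op 6: N2 marks N1=alive -> (alive,v2)
Op 7: N2 marks N1=dead -> (dead,v3)
Op 8: gossip N1<->N2 -> N1.N0=(alive,v1) N1.N1=(dead,v3) N1.N2=(alive,v0) | N2.N0=(alive,v1) N2.N1=(dead,v3) N2.N2=(alive,v0)
Op 9: N0 marks N1=dead -> (dead,v3)
Op 10: gossip N0<->N2 -> N0.N0=(alive,v1) N0.N1=(dead,v3) N0.N2=(alive,v0) | N2.N0=(alive,v1) N2.N1=(dead,v3) N2.N2=(alive,v0)
Op 11: gossip N1<->N2 -> N1.N0=(alive,v1) N1.N1=(dead,v3) N1.N2=(alive,v0) | N2.N0=(alive,v1) N2.N1=(dead,v3) N2.N2=(alive,v0)
Op 12: gossip N1<->N2 -> N1.N0=(alive,v1) N1.N1=(dead,v3) N1.N2=(alive,v0) | N2.N0=(alive,v1) N2.N1=(dead,v3) N2.N2=(alive,v0)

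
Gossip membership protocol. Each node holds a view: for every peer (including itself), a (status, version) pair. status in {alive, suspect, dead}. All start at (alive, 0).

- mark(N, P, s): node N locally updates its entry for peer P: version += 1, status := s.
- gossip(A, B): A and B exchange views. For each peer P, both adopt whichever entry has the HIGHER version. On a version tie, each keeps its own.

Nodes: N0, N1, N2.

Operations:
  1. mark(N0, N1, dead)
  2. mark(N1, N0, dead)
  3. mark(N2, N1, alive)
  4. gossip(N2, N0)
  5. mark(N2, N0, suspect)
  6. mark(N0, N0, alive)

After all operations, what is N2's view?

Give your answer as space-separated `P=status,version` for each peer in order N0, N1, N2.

Answer: N0=suspect,1 N1=alive,1 N2=alive,0

Derivation:
Op 1: N0 marks N1=dead -> (dead,v1)
Op 2: N1 marks N0=dead -> (dead,v1)
Op 3: N2 marks N1=alive -> (alive,v1)
Op 4: gossip N2<->N0 -> N2.N0=(alive,v0) N2.N1=(alive,v1) N2.N2=(alive,v0) | N0.N0=(alive,v0) N0.N1=(dead,v1) N0.N2=(alive,v0)
Op 5: N2 marks N0=suspect -> (suspect,v1)
Op 6: N0 marks N0=alive -> (alive,v1)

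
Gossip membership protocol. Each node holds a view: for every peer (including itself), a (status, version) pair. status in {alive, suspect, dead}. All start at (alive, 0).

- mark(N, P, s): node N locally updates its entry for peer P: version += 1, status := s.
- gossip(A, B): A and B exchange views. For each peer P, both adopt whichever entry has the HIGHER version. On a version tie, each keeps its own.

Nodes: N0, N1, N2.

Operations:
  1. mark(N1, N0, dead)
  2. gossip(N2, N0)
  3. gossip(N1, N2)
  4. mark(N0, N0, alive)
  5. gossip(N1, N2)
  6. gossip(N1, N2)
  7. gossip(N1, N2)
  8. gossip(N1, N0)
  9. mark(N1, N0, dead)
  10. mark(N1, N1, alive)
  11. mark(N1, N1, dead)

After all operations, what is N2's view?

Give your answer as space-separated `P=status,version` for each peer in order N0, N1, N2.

Answer: N0=dead,1 N1=alive,0 N2=alive,0

Derivation:
Op 1: N1 marks N0=dead -> (dead,v1)
Op 2: gossip N2<->N0 -> N2.N0=(alive,v0) N2.N1=(alive,v0) N2.N2=(alive,v0) | N0.N0=(alive,v0) N0.N1=(alive,v0) N0.N2=(alive,v0)
Op 3: gossip N1<->N2 -> N1.N0=(dead,v1) N1.N1=(alive,v0) N1.N2=(alive,v0) | N2.N0=(dead,v1) N2.N1=(alive,v0) N2.N2=(alive,v0)
Op 4: N0 marks N0=alive -> (alive,v1)
Op 5: gossip N1<->N2 -> N1.N0=(dead,v1) N1.N1=(alive,v0) N1.N2=(alive,v0) | N2.N0=(dead,v1) N2.N1=(alive,v0) N2.N2=(alive,v0)
Op 6: gossip N1<->N2 -> N1.N0=(dead,v1) N1.N1=(alive,v0) N1.N2=(alive,v0) | N2.N0=(dead,v1) N2.N1=(alive,v0) N2.N2=(alive,v0)
Op 7: gossip N1<->N2 -> N1.N0=(dead,v1) N1.N1=(alive,v0) N1.N2=(alive,v0) | N2.N0=(dead,v1) N2.N1=(alive,v0) N2.N2=(alive,v0)
Op 8: gossip N1<->N0 -> N1.N0=(dead,v1) N1.N1=(alive,v0) N1.N2=(alive,v0) | N0.N0=(alive,v1) N0.N1=(alive,v0) N0.N2=(alive,v0)
Op 9: N1 marks N0=dead -> (dead,v2)
Op 10: N1 marks N1=alive -> (alive,v1)
Op 11: N1 marks N1=dead -> (dead,v2)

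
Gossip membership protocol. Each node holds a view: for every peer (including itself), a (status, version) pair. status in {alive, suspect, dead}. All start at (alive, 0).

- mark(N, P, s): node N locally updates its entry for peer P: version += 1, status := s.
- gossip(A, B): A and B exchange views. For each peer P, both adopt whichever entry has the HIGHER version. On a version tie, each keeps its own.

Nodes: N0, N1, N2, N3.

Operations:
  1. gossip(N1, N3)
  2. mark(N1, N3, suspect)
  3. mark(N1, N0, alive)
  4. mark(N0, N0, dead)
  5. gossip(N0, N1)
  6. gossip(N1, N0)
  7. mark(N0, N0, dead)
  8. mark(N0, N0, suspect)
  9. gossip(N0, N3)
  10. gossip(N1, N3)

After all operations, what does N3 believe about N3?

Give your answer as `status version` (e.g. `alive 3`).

Answer: suspect 1

Derivation:
Op 1: gossip N1<->N3 -> N1.N0=(alive,v0) N1.N1=(alive,v0) N1.N2=(alive,v0) N1.N3=(alive,v0) | N3.N0=(alive,v0) N3.N1=(alive,v0) N3.N2=(alive,v0) N3.N3=(alive,v0)
Op 2: N1 marks N3=suspect -> (suspect,v1)
Op 3: N1 marks N0=alive -> (alive,v1)
Op 4: N0 marks N0=dead -> (dead,v1)
Op 5: gossip N0<->N1 -> N0.N0=(dead,v1) N0.N1=(alive,v0) N0.N2=(alive,v0) N0.N3=(suspect,v1) | N1.N0=(alive,v1) N1.N1=(alive,v0) N1.N2=(alive,v0) N1.N3=(suspect,v1)
Op 6: gossip N1<->N0 -> N1.N0=(alive,v1) N1.N1=(alive,v0) N1.N2=(alive,v0) N1.N3=(suspect,v1) | N0.N0=(dead,v1) N0.N1=(alive,v0) N0.N2=(alive,v0) N0.N3=(suspect,v1)
Op 7: N0 marks N0=dead -> (dead,v2)
Op 8: N0 marks N0=suspect -> (suspect,v3)
Op 9: gossip N0<->N3 -> N0.N0=(suspect,v3) N0.N1=(alive,v0) N0.N2=(alive,v0) N0.N3=(suspect,v1) | N3.N0=(suspect,v3) N3.N1=(alive,v0) N3.N2=(alive,v0) N3.N3=(suspect,v1)
Op 10: gossip N1<->N3 -> N1.N0=(suspect,v3) N1.N1=(alive,v0) N1.N2=(alive,v0) N1.N3=(suspect,v1) | N3.N0=(suspect,v3) N3.N1=(alive,v0) N3.N2=(alive,v0) N3.N3=(suspect,v1)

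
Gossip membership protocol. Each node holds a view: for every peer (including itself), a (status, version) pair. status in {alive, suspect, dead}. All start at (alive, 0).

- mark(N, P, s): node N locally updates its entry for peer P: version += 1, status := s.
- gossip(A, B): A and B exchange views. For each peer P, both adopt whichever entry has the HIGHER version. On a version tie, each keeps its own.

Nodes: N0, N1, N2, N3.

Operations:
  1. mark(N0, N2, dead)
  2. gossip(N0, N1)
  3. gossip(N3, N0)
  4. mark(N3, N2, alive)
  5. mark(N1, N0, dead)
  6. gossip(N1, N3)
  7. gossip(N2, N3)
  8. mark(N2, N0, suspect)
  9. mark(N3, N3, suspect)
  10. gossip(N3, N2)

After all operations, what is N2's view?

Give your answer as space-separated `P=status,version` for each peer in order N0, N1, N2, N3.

Op 1: N0 marks N2=dead -> (dead,v1)
Op 2: gossip N0<->N1 -> N0.N0=(alive,v0) N0.N1=(alive,v0) N0.N2=(dead,v1) N0.N3=(alive,v0) | N1.N0=(alive,v0) N1.N1=(alive,v0) N1.N2=(dead,v1) N1.N3=(alive,v0)
Op 3: gossip N3<->N0 -> N3.N0=(alive,v0) N3.N1=(alive,v0) N3.N2=(dead,v1) N3.N3=(alive,v0) | N0.N0=(alive,v0) N0.N1=(alive,v0) N0.N2=(dead,v1) N0.N3=(alive,v0)
Op 4: N3 marks N2=alive -> (alive,v2)
Op 5: N1 marks N0=dead -> (dead,v1)
Op 6: gossip N1<->N3 -> N1.N0=(dead,v1) N1.N1=(alive,v0) N1.N2=(alive,v2) N1.N3=(alive,v0) | N3.N0=(dead,v1) N3.N1=(alive,v0) N3.N2=(alive,v2) N3.N3=(alive,v0)
Op 7: gossip N2<->N3 -> N2.N0=(dead,v1) N2.N1=(alive,v0) N2.N2=(alive,v2) N2.N3=(alive,v0) | N3.N0=(dead,v1) N3.N1=(alive,v0) N3.N2=(alive,v2) N3.N3=(alive,v0)
Op 8: N2 marks N0=suspect -> (suspect,v2)
Op 9: N3 marks N3=suspect -> (suspect,v1)
Op 10: gossip N3<->N2 -> N3.N0=(suspect,v2) N3.N1=(alive,v0) N3.N2=(alive,v2) N3.N3=(suspect,v1) | N2.N0=(suspect,v2) N2.N1=(alive,v0) N2.N2=(alive,v2) N2.N3=(suspect,v1)

Answer: N0=suspect,2 N1=alive,0 N2=alive,2 N3=suspect,1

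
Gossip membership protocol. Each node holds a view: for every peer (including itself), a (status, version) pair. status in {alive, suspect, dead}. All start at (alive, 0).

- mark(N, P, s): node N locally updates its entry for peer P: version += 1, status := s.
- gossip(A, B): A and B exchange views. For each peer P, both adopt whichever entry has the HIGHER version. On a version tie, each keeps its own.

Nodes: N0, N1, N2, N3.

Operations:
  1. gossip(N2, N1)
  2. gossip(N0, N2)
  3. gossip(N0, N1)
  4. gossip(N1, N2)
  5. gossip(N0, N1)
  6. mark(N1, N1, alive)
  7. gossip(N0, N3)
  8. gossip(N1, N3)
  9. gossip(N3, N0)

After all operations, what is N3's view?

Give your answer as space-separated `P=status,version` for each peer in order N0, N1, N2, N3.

Answer: N0=alive,0 N1=alive,1 N2=alive,0 N3=alive,0

Derivation:
Op 1: gossip N2<->N1 -> N2.N0=(alive,v0) N2.N1=(alive,v0) N2.N2=(alive,v0) N2.N3=(alive,v0) | N1.N0=(alive,v0) N1.N1=(alive,v0) N1.N2=(alive,v0) N1.N3=(alive,v0)
Op 2: gossip N0<->N2 -> N0.N0=(alive,v0) N0.N1=(alive,v0) N0.N2=(alive,v0) N0.N3=(alive,v0) | N2.N0=(alive,v0) N2.N1=(alive,v0) N2.N2=(alive,v0) N2.N3=(alive,v0)
Op 3: gossip N0<->N1 -> N0.N0=(alive,v0) N0.N1=(alive,v0) N0.N2=(alive,v0) N0.N3=(alive,v0) | N1.N0=(alive,v0) N1.N1=(alive,v0) N1.N2=(alive,v0) N1.N3=(alive,v0)
Op 4: gossip N1<->N2 -> N1.N0=(alive,v0) N1.N1=(alive,v0) N1.N2=(alive,v0) N1.N3=(alive,v0) | N2.N0=(alive,v0) N2.N1=(alive,v0) N2.N2=(alive,v0) N2.N3=(alive,v0)
Op 5: gossip N0<->N1 -> N0.N0=(alive,v0) N0.N1=(alive,v0) N0.N2=(alive,v0) N0.N3=(alive,v0) | N1.N0=(alive,v0) N1.N1=(alive,v0) N1.N2=(alive,v0) N1.N3=(alive,v0)
Op 6: N1 marks N1=alive -> (alive,v1)
Op 7: gossip N0<->N3 -> N0.N0=(alive,v0) N0.N1=(alive,v0) N0.N2=(alive,v0) N0.N3=(alive,v0) | N3.N0=(alive,v0) N3.N1=(alive,v0) N3.N2=(alive,v0) N3.N3=(alive,v0)
Op 8: gossip N1<->N3 -> N1.N0=(alive,v0) N1.N1=(alive,v1) N1.N2=(alive,v0) N1.N3=(alive,v0) | N3.N0=(alive,v0) N3.N1=(alive,v1) N3.N2=(alive,v0) N3.N3=(alive,v0)
Op 9: gossip N3<->N0 -> N3.N0=(alive,v0) N3.N1=(alive,v1) N3.N2=(alive,v0) N3.N3=(alive,v0) | N0.N0=(alive,v0) N0.N1=(alive,v1) N0.N2=(alive,v0) N0.N3=(alive,v0)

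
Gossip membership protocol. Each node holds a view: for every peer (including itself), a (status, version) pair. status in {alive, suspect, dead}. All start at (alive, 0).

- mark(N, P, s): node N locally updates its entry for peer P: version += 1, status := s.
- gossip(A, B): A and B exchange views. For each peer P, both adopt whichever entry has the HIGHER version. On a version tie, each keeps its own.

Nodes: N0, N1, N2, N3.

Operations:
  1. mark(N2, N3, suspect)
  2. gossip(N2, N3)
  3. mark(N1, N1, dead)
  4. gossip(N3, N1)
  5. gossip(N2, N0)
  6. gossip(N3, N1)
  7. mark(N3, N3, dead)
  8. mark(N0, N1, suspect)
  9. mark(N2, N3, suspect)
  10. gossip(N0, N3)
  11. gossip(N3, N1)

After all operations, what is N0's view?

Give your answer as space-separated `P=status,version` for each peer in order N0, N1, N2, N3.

Op 1: N2 marks N3=suspect -> (suspect,v1)
Op 2: gossip N2<->N3 -> N2.N0=(alive,v0) N2.N1=(alive,v0) N2.N2=(alive,v0) N2.N3=(suspect,v1) | N3.N0=(alive,v0) N3.N1=(alive,v0) N3.N2=(alive,v0) N3.N3=(suspect,v1)
Op 3: N1 marks N1=dead -> (dead,v1)
Op 4: gossip N3<->N1 -> N3.N0=(alive,v0) N3.N1=(dead,v1) N3.N2=(alive,v0) N3.N3=(suspect,v1) | N1.N0=(alive,v0) N1.N1=(dead,v1) N1.N2=(alive,v0) N1.N3=(suspect,v1)
Op 5: gossip N2<->N0 -> N2.N0=(alive,v0) N2.N1=(alive,v0) N2.N2=(alive,v0) N2.N3=(suspect,v1) | N0.N0=(alive,v0) N0.N1=(alive,v0) N0.N2=(alive,v0) N0.N3=(suspect,v1)
Op 6: gossip N3<->N1 -> N3.N0=(alive,v0) N3.N1=(dead,v1) N3.N2=(alive,v0) N3.N3=(suspect,v1) | N1.N0=(alive,v0) N1.N1=(dead,v1) N1.N2=(alive,v0) N1.N3=(suspect,v1)
Op 7: N3 marks N3=dead -> (dead,v2)
Op 8: N0 marks N1=suspect -> (suspect,v1)
Op 9: N2 marks N3=suspect -> (suspect,v2)
Op 10: gossip N0<->N3 -> N0.N0=(alive,v0) N0.N1=(suspect,v1) N0.N2=(alive,v0) N0.N3=(dead,v2) | N3.N0=(alive,v0) N3.N1=(dead,v1) N3.N2=(alive,v0) N3.N3=(dead,v2)
Op 11: gossip N3<->N1 -> N3.N0=(alive,v0) N3.N1=(dead,v1) N3.N2=(alive,v0) N3.N3=(dead,v2) | N1.N0=(alive,v0) N1.N1=(dead,v1) N1.N2=(alive,v0) N1.N3=(dead,v2)

Answer: N0=alive,0 N1=suspect,1 N2=alive,0 N3=dead,2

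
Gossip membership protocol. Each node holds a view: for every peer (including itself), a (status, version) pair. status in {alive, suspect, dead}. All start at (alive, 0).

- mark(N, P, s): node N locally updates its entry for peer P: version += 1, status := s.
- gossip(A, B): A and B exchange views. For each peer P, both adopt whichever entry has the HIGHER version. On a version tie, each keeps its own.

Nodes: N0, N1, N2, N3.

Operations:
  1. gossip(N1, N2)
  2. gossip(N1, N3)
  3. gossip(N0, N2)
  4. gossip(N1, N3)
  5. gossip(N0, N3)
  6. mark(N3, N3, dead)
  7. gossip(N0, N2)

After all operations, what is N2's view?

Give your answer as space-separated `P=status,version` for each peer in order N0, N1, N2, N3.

Answer: N0=alive,0 N1=alive,0 N2=alive,0 N3=alive,0

Derivation:
Op 1: gossip N1<->N2 -> N1.N0=(alive,v0) N1.N1=(alive,v0) N1.N2=(alive,v0) N1.N3=(alive,v0) | N2.N0=(alive,v0) N2.N1=(alive,v0) N2.N2=(alive,v0) N2.N3=(alive,v0)
Op 2: gossip N1<->N3 -> N1.N0=(alive,v0) N1.N1=(alive,v0) N1.N2=(alive,v0) N1.N3=(alive,v0) | N3.N0=(alive,v0) N3.N1=(alive,v0) N3.N2=(alive,v0) N3.N3=(alive,v0)
Op 3: gossip N0<->N2 -> N0.N0=(alive,v0) N0.N1=(alive,v0) N0.N2=(alive,v0) N0.N3=(alive,v0) | N2.N0=(alive,v0) N2.N1=(alive,v0) N2.N2=(alive,v0) N2.N3=(alive,v0)
Op 4: gossip N1<->N3 -> N1.N0=(alive,v0) N1.N1=(alive,v0) N1.N2=(alive,v0) N1.N3=(alive,v0) | N3.N0=(alive,v0) N3.N1=(alive,v0) N3.N2=(alive,v0) N3.N3=(alive,v0)
Op 5: gossip N0<->N3 -> N0.N0=(alive,v0) N0.N1=(alive,v0) N0.N2=(alive,v0) N0.N3=(alive,v0) | N3.N0=(alive,v0) N3.N1=(alive,v0) N3.N2=(alive,v0) N3.N3=(alive,v0)
Op 6: N3 marks N3=dead -> (dead,v1)
Op 7: gossip N0<->N2 -> N0.N0=(alive,v0) N0.N1=(alive,v0) N0.N2=(alive,v0) N0.N3=(alive,v0) | N2.N0=(alive,v0) N2.N1=(alive,v0) N2.N2=(alive,v0) N2.N3=(alive,v0)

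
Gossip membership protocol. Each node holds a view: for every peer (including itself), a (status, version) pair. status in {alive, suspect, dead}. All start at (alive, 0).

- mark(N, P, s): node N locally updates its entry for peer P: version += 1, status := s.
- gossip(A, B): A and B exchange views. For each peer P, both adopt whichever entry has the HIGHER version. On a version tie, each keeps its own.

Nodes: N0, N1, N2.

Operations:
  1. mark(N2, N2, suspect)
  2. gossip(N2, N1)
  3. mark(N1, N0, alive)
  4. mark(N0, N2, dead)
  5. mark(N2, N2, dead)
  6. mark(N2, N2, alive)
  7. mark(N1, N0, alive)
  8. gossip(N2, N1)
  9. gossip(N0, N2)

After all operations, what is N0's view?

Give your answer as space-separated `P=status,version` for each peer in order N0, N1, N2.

Op 1: N2 marks N2=suspect -> (suspect,v1)
Op 2: gossip N2<->N1 -> N2.N0=(alive,v0) N2.N1=(alive,v0) N2.N2=(suspect,v1) | N1.N0=(alive,v0) N1.N1=(alive,v0) N1.N2=(suspect,v1)
Op 3: N1 marks N0=alive -> (alive,v1)
Op 4: N0 marks N2=dead -> (dead,v1)
Op 5: N2 marks N2=dead -> (dead,v2)
Op 6: N2 marks N2=alive -> (alive,v3)
Op 7: N1 marks N0=alive -> (alive,v2)
Op 8: gossip N2<->N1 -> N2.N0=(alive,v2) N2.N1=(alive,v0) N2.N2=(alive,v3) | N1.N0=(alive,v2) N1.N1=(alive,v0) N1.N2=(alive,v3)
Op 9: gossip N0<->N2 -> N0.N0=(alive,v2) N0.N1=(alive,v0) N0.N2=(alive,v3) | N2.N0=(alive,v2) N2.N1=(alive,v0) N2.N2=(alive,v3)

Answer: N0=alive,2 N1=alive,0 N2=alive,3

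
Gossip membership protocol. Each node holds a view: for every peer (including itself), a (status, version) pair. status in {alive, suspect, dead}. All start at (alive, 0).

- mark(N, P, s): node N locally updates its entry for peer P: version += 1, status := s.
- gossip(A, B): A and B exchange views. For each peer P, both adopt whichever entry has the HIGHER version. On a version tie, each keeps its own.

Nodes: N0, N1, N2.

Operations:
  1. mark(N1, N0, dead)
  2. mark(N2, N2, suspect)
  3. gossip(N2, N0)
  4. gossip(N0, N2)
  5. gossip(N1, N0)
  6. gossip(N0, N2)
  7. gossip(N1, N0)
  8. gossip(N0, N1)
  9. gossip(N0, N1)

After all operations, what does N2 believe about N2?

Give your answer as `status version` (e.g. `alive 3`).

Op 1: N1 marks N0=dead -> (dead,v1)
Op 2: N2 marks N2=suspect -> (suspect,v1)
Op 3: gossip N2<->N0 -> N2.N0=(alive,v0) N2.N1=(alive,v0) N2.N2=(suspect,v1) | N0.N0=(alive,v0) N0.N1=(alive,v0) N0.N2=(suspect,v1)
Op 4: gossip N0<->N2 -> N0.N0=(alive,v0) N0.N1=(alive,v0) N0.N2=(suspect,v1) | N2.N0=(alive,v0) N2.N1=(alive,v0) N2.N2=(suspect,v1)
Op 5: gossip N1<->N0 -> N1.N0=(dead,v1) N1.N1=(alive,v0) N1.N2=(suspect,v1) | N0.N0=(dead,v1) N0.N1=(alive,v0) N0.N2=(suspect,v1)
Op 6: gossip N0<->N2 -> N0.N0=(dead,v1) N0.N1=(alive,v0) N0.N2=(suspect,v1) | N2.N0=(dead,v1) N2.N1=(alive,v0) N2.N2=(suspect,v1)
Op 7: gossip N1<->N0 -> N1.N0=(dead,v1) N1.N1=(alive,v0) N1.N2=(suspect,v1) | N0.N0=(dead,v1) N0.N1=(alive,v0) N0.N2=(suspect,v1)
Op 8: gossip N0<->N1 -> N0.N0=(dead,v1) N0.N1=(alive,v0) N0.N2=(suspect,v1) | N1.N0=(dead,v1) N1.N1=(alive,v0) N1.N2=(suspect,v1)
Op 9: gossip N0<->N1 -> N0.N0=(dead,v1) N0.N1=(alive,v0) N0.N2=(suspect,v1) | N1.N0=(dead,v1) N1.N1=(alive,v0) N1.N2=(suspect,v1)

Answer: suspect 1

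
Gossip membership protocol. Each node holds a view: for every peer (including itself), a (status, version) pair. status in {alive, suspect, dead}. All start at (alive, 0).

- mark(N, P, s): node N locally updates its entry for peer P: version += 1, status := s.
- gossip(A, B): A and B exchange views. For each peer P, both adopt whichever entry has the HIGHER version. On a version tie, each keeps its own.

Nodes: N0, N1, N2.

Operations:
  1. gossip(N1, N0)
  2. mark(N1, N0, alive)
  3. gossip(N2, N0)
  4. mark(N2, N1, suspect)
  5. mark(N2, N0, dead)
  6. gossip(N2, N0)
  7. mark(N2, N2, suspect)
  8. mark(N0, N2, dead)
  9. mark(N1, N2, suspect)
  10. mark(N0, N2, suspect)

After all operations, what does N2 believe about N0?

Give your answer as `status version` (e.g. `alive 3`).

Op 1: gossip N1<->N0 -> N1.N0=(alive,v0) N1.N1=(alive,v0) N1.N2=(alive,v0) | N0.N0=(alive,v0) N0.N1=(alive,v0) N0.N2=(alive,v0)
Op 2: N1 marks N0=alive -> (alive,v1)
Op 3: gossip N2<->N0 -> N2.N0=(alive,v0) N2.N1=(alive,v0) N2.N2=(alive,v0) | N0.N0=(alive,v0) N0.N1=(alive,v0) N0.N2=(alive,v0)
Op 4: N2 marks N1=suspect -> (suspect,v1)
Op 5: N2 marks N0=dead -> (dead,v1)
Op 6: gossip N2<->N0 -> N2.N0=(dead,v1) N2.N1=(suspect,v1) N2.N2=(alive,v0) | N0.N0=(dead,v1) N0.N1=(suspect,v1) N0.N2=(alive,v0)
Op 7: N2 marks N2=suspect -> (suspect,v1)
Op 8: N0 marks N2=dead -> (dead,v1)
Op 9: N1 marks N2=suspect -> (suspect,v1)
Op 10: N0 marks N2=suspect -> (suspect,v2)

Answer: dead 1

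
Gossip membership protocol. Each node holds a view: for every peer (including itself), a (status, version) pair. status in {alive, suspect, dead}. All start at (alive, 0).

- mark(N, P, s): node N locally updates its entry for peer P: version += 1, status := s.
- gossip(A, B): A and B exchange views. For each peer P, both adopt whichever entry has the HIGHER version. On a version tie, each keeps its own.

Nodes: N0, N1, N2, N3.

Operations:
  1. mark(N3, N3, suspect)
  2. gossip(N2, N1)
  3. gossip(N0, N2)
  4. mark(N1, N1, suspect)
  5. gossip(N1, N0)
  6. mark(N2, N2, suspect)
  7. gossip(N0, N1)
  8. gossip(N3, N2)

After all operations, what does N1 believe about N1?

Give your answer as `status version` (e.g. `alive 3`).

Answer: suspect 1

Derivation:
Op 1: N3 marks N3=suspect -> (suspect,v1)
Op 2: gossip N2<->N1 -> N2.N0=(alive,v0) N2.N1=(alive,v0) N2.N2=(alive,v0) N2.N3=(alive,v0) | N1.N0=(alive,v0) N1.N1=(alive,v0) N1.N2=(alive,v0) N1.N3=(alive,v0)
Op 3: gossip N0<->N2 -> N0.N0=(alive,v0) N0.N1=(alive,v0) N0.N2=(alive,v0) N0.N3=(alive,v0) | N2.N0=(alive,v0) N2.N1=(alive,v0) N2.N2=(alive,v0) N2.N3=(alive,v0)
Op 4: N1 marks N1=suspect -> (suspect,v1)
Op 5: gossip N1<->N0 -> N1.N0=(alive,v0) N1.N1=(suspect,v1) N1.N2=(alive,v0) N1.N3=(alive,v0) | N0.N0=(alive,v0) N0.N1=(suspect,v1) N0.N2=(alive,v0) N0.N3=(alive,v0)
Op 6: N2 marks N2=suspect -> (suspect,v1)
Op 7: gossip N0<->N1 -> N0.N0=(alive,v0) N0.N1=(suspect,v1) N0.N2=(alive,v0) N0.N3=(alive,v0) | N1.N0=(alive,v0) N1.N1=(suspect,v1) N1.N2=(alive,v0) N1.N3=(alive,v0)
Op 8: gossip N3<->N2 -> N3.N0=(alive,v0) N3.N1=(alive,v0) N3.N2=(suspect,v1) N3.N3=(suspect,v1) | N2.N0=(alive,v0) N2.N1=(alive,v0) N2.N2=(suspect,v1) N2.N3=(suspect,v1)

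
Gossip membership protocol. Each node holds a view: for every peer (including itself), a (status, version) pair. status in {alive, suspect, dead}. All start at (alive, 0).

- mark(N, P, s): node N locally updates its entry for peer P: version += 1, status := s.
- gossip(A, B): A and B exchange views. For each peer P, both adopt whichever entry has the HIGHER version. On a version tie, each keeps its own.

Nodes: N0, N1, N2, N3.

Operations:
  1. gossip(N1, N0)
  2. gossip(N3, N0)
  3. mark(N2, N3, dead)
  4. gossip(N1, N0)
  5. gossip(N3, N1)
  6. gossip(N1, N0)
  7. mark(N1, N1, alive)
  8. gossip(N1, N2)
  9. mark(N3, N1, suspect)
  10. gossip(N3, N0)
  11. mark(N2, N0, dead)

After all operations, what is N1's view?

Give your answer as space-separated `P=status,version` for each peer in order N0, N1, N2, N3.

Answer: N0=alive,0 N1=alive,1 N2=alive,0 N3=dead,1

Derivation:
Op 1: gossip N1<->N0 -> N1.N0=(alive,v0) N1.N1=(alive,v0) N1.N2=(alive,v0) N1.N3=(alive,v0) | N0.N0=(alive,v0) N0.N1=(alive,v0) N0.N2=(alive,v0) N0.N3=(alive,v0)
Op 2: gossip N3<->N0 -> N3.N0=(alive,v0) N3.N1=(alive,v0) N3.N2=(alive,v0) N3.N3=(alive,v0) | N0.N0=(alive,v0) N0.N1=(alive,v0) N0.N2=(alive,v0) N0.N3=(alive,v0)
Op 3: N2 marks N3=dead -> (dead,v1)
Op 4: gossip N1<->N0 -> N1.N0=(alive,v0) N1.N1=(alive,v0) N1.N2=(alive,v0) N1.N3=(alive,v0) | N0.N0=(alive,v0) N0.N1=(alive,v0) N0.N2=(alive,v0) N0.N3=(alive,v0)
Op 5: gossip N3<->N1 -> N3.N0=(alive,v0) N3.N1=(alive,v0) N3.N2=(alive,v0) N3.N3=(alive,v0) | N1.N0=(alive,v0) N1.N1=(alive,v0) N1.N2=(alive,v0) N1.N3=(alive,v0)
Op 6: gossip N1<->N0 -> N1.N0=(alive,v0) N1.N1=(alive,v0) N1.N2=(alive,v0) N1.N3=(alive,v0) | N0.N0=(alive,v0) N0.N1=(alive,v0) N0.N2=(alive,v0) N0.N3=(alive,v0)
Op 7: N1 marks N1=alive -> (alive,v1)
Op 8: gossip N1<->N2 -> N1.N0=(alive,v0) N1.N1=(alive,v1) N1.N2=(alive,v0) N1.N3=(dead,v1) | N2.N0=(alive,v0) N2.N1=(alive,v1) N2.N2=(alive,v0) N2.N3=(dead,v1)
Op 9: N3 marks N1=suspect -> (suspect,v1)
Op 10: gossip N3<->N0 -> N3.N0=(alive,v0) N3.N1=(suspect,v1) N3.N2=(alive,v0) N3.N3=(alive,v0) | N0.N0=(alive,v0) N0.N1=(suspect,v1) N0.N2=(alive,v0) N0.N3=(alive,v0)
Op 11: N2 marks N0=dead -> (dead,v1)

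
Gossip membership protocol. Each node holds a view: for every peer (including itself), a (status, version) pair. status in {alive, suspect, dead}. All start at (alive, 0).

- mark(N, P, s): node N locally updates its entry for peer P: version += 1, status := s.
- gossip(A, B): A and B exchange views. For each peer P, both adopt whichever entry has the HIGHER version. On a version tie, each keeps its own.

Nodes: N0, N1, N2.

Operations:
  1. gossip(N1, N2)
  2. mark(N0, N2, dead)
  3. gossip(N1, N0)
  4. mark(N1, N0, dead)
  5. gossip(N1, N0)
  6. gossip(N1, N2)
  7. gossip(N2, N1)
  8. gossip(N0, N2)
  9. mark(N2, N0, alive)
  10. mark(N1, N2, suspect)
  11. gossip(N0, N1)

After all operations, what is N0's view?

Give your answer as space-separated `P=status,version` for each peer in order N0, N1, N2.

Answer: N0=dead,1 N1=alive,0 N2=suspect,2

Derivation:
Op 1: gossip N1<->N2 -> N1.N0=(alive,v0) N1.N1=(alive,v0) N1.N2=(alive,v0) | N2.N0=(alive,v0) N2.N1=(alive,v0) N2.N2=(alive,v0)
Op 2: N0 marks N2=dead -> (dead,v1)
Op 3: gossip N1<->N0 -> N1.N0=(alive,v0) N1.N1=(alive,v0) N1.N2=(dead,v1) | N0.N0=(alive,v0) N0.N1=(alive,v0) N0.N2=(dead,v1)
Op 4: N1 marks N0=dead -> (dead,v1)
Op 5: gossip N1<->N0 -> N1.N0=(dead,v1) N1.N1=(alive,v0) N1.N2=(dead,v1) | N0.N0=(dead,v1) N0.N1=(alive,v0) N0.N2=(dead,v1)
Op 6: gossip N1<->N2 -> N1.N0=(dead,v1) N1.N1=(alive,v0) N1.N2=(dead,v1) | N2.N0=(dead,v1) N2.N1=(alive,v0) N2.N2=(dead,v1)
Op 7: gossip N2<->N1 -> N2.N0=(dead,v1) N2.N1=(alive,v0) N2.N2=(dead,v1) | N1.N0=(dead,v1) N1.N1=(alive,v0) N1.N2=(dead,v1)
Op 8: gossip N0<->N2 -> N0.N0=(dead,v1) N0.N1=(alive,v0) N0.N2=(dead,v1) | N2.N0=(dead,v1) N2.N1=(alive,v0) N2.N2=(dead,v1)
Op 9: N2 marks N0=alive -> (alive,v2)
Op 10: N1 marks N2=suspect -> (suspect,v2)
Op 11: gossip N0<->N1 -> N0.N0=(dead,v1) N0.N1=(alive,v0) N0.N2=(suspect,v2) | N1.N0=(dead,v1) N1.N1=(alive,v0) N1.N2=(suspect,v2)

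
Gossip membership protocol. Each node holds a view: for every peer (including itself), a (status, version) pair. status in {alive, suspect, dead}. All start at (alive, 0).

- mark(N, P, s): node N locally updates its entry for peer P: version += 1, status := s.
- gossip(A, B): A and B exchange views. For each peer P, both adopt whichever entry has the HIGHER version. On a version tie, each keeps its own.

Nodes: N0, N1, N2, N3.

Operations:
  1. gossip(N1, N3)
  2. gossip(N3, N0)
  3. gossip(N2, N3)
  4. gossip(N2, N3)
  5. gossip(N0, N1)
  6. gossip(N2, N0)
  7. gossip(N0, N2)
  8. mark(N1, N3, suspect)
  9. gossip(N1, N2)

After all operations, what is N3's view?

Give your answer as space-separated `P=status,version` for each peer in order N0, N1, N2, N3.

Op 1: gossip N1<->N3 -> N1.N0=(alive,v0) N1.N1=(alive,v0) N1.N2=(alive,v0) N1.N3=(alive,v0) | N3.N0=(alive,v0) N3.N1=(alive,v0) N3.N2=(alive,v0) N3.N3=(alive,v0)
Op 2: gossip N3<->N0 -> N3.N0=(alive,v0) N3.N1=(alive,v0) N3.N2=(alive,v0) N3.N3=(alive,v0) | N0.N0=(alive,v0) N0.N1=(alive,v0) N0.N2=(alive,v0) N0.N3=(alive,v0)
Op 3: gossip N2<->N3 -> N2.N0=(alive,v0) N2.N1=(alive,v0) N2.N2=(alive,v0) N2.N3=(alive,v0) | N3.N0=(alive,v0) N3.N1=(alive,v0) N3.N2=(alive,v0) N3.N3=(alive,v0)
Op 4: gossip N2<->N3 -> N2.N0=(alive,v0) N2.N1=(alive,v0) N2.N2=(alive,v0) N2.N3=(alive,v0) | N3.N0=(alive,v0) N3.N1=(alive,v0) N3.N2=(alive,v0) N3.N3=(alive,v0)
Op 5: gossip N0<->N1 -> N0.N0=(alive,v0) N0.N1=(alive,v0) N0.N2=(alive,v0) N0.N3=(alive,v0) | N1.N0=(alive,v0) N1.N1=(alive,v0) N1.N2=(alive,v0) N1.N3=(alive,v0)
Op 6: gossip N2<->N0 -> N2.N0=(alive,v0) N2.N1=(alive,v0) N2.N2=(alive,v0) N2.N3=(alive,v0) | N0.N0=(alive,v0) N0.N1=(alive,v0) N0.N2=(alive,v0) N0.N3=(alive,v0)
Op 7: gossip N0<->N2 -> N0.N0=(alive,v0) N0.N1=(alive,v0) N0.N2=(alive,v0) N0.N3=(alive,v0) | N2.N0=(alive,v0) N2.N1=(alive,v0) N2.N2=(alive,v0) N2.N3=(alive,v0)
Op 8: N1 marks N3=suspect -> (suspect,v1)
Op 9: gossip N1<->N2 -> N1.N0=(alive,v0) N1.N1=(alive,v0) N1.N2=(alive,v0) N1.N3=(suspect,v1) | N2.N0=(alive,v0) N2.N1=(alive,v0) N2.N2=(alive,v0) N2.N3=(suspect,v1)

Answer: N0=alive,0 N1=alive,0 N2=alive,0 N3=alive,0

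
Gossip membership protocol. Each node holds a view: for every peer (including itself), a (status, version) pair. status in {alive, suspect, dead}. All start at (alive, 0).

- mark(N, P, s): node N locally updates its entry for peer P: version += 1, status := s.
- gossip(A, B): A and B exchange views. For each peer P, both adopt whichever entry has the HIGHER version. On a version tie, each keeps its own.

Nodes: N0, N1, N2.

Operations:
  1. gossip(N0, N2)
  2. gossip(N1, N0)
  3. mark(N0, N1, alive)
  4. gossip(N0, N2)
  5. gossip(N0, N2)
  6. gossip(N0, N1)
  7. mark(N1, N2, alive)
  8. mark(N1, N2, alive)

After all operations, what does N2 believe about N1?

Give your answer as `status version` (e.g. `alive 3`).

Op 1: gossip N0<->N2 -> N0.N0=(alive,v0) N0.N1=(alive,v0) N0.N2=(alive,v0) | N2.N0=(alive,v0) N2.N1=(alive,v0) N2.N2=(alive,v0)
Op 2: gossip N1<->N0 -> N1.N0=(alive,v0) N1.N1=(alive,v0) N1.N2=(alive,v0) | N0.N0=(alive,v0) N0.N1=(alive,v0) N0.N2=(alive,v0)
Op 3: N0 marks N1=alive -> (alive,v1)
Op 4: gossip N0<->N2 -> N0.N0=(alive,v0) N0.N1=(alive,v1) N0.N2=(alive,v0) | N2.N0=(alive,v0) N2.N1=(alive,v1) N2.N2=(alive,v0)
Op 5: gossip N0<->N2 -> N0.N0=(alive,v0) N0.N1=(alive,v1) N0.N2=(alive,v0) | N2.N0=(alive,v0) N2.N1=(alive,v1) N2.N2=(alive,v0)
Op 6: gossip N0<->N1 -> N0.N0=(alive,v0) N0.N1=(alive,v1) N0.N2=(alive,v0) | N1.N0=(alive,v0) N1.N1=(alive,v1) N1.N2=(alive,v0)
Op 7: N1 marks N2=alive -> (alive,v1)
Op 8: N1 marks N2=alive -> (alive,v2)

Answer: alive 1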